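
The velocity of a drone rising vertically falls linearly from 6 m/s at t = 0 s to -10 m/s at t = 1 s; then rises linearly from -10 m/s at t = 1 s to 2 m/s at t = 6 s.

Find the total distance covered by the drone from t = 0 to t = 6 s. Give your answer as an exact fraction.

311/12 m

Total distance travelled is ∫|v| dt — sum the magnitudes of each area piece.
0–1 s: v = 0 at t = 0.375 s; triangle areas 1.125 + 3.125 = 4.25 m
1–6 s: v = 0 at t = 31/6 s; triangle areas 125/6 + 5/6 = 65/3 m
Total distance = 311/12 m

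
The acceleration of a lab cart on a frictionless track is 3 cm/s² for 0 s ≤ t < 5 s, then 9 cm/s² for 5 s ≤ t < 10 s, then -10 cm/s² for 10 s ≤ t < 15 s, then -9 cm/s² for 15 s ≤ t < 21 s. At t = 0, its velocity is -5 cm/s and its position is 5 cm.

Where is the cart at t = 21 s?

On each constant-a segment, Δv = aΔt and Δx = v₀Δt + ½aΔt²; chain segment to segment.
0–5 s: v starts -5 cm/s; Δx = -5·5 + ½·3·5² = 12.5 cm; v ends 10 cm/s.
5–10 s: v starts 10 cm/s; Δx = 10·5 + ½·9·5² = 162.5 cm; v ends 55 cm/s.
10–15 s: v starts 55 cm/s; Δx = 55·5 + ½·-10·5² = 150 cm; v ends 5 cm/s.
15–21 s: v starts 5 cm/s; Δx = 5·6 + ½·-9·6² = -132 cm; v ends -49 cm/s.
x(21) = 5 + Σ Δx = 198 cm.

198 cm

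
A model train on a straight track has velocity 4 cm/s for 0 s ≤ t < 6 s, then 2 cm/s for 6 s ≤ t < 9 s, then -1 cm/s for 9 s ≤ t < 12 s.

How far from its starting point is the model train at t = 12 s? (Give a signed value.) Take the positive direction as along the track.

Displacement is the signed area under the v-t curve.
0–6 s: 4 × 6 = 24 cm
6–9 s: 2 × 3 = 6 cm
9–12 s: -1 × 3 = -3 cm
Net displacement = 27 cm

27 cm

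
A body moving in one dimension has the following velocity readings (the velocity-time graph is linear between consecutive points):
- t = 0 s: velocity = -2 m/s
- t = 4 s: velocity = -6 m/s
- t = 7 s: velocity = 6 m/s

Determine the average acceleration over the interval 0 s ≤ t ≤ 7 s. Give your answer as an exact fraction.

8/7 m/s²

Average acceleration = Δv/Δt = (6 − -2)/(7 − 0) = 8/7 m/s².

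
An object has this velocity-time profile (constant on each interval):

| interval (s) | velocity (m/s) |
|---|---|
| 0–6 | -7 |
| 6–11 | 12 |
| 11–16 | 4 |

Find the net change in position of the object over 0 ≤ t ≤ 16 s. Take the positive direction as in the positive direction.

38 m

Displacement is the signed area under the v-t curve.
0–6 s: -7 × 6 = -42 m
6–11 s: 12 × 5 = 60 m
11–16 s: 4 × 5 = 20 m
Net displacement = 38 m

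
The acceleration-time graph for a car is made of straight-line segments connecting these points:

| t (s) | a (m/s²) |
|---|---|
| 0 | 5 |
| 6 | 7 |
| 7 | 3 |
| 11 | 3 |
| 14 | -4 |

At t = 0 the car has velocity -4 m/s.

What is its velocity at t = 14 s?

Δv equals the area under the a-t graph; then v = v₀ + Δv.
0–6 s: ½(5 + 7)(6) = 36 m/s
6–7 s: ½(7 + 3)(1) = 5 m/s
7–11 s: 3 × 4 = 12 m/s
11–14 s: ½(3 + -4)(3) = -1.5 m/s
Δv = 51.5 m/s, so v(14) = -4 + (51.5) = 47.5 m/s.

47.5 m/s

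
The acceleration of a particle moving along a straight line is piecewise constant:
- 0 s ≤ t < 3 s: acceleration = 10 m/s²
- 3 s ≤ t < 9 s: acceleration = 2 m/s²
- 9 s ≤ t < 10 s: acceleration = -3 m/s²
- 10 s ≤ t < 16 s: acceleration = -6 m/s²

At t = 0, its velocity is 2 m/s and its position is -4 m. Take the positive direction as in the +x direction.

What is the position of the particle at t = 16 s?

On each constant-a segment, Δv = aΔt and Δx = v₀Δt + ½aΔt²; chain segment to segment.
0–3 s: v starts 2 m/s; Δx = 2·3 + ½·10·3² = 51 m; v ends 32 m/s.
3–9 s: v starts 32 m/s; Δx = 32·6 + ½·2·6² = 228 m; v ends 44 m/s.
9–10 s: v starts 44 m/s; Δx = 44·1 + ½·-3·1² = 42.5 m; v ends 41 m/s.
10–16 s: v starts 41 m/s; Δx = 41·6 + ½·-6·6² = 138 m; v ends 5 m/s.
x(16) = -4 + Σ Δx = 455.5 m.

455.5 m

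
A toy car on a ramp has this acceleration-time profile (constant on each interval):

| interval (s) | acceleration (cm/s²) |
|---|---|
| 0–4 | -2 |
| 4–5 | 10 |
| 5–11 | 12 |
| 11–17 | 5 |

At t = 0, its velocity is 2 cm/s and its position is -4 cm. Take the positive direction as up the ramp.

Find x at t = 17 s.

773 cm

On each constant-a segment, Δv = aΔt and Δx = v₀Δt + ½aΔt²; chain segment to segment.
0–4 s: v starts 2 cm/s; Δx = 2·4 + ½·-2·4² = -8 cm; v ends -6 cm/s.
4–5 s: v starts -6 cm/s; Δx = -6·1 + ½·10·1² = -1 cm; v ends 4 cm/s.
5–11 s: v starts 4 cm/s; Δx = 4·6 + ½·12·6² = 240 cm; v ends 76 cm/s.
11–17 s: v starts 76 cm/s; Δx = 76·6 + ½·5·6² = 546 cm; v ends 106 cm/s.
x(17) = -4 + Σ Δx = 773 cm.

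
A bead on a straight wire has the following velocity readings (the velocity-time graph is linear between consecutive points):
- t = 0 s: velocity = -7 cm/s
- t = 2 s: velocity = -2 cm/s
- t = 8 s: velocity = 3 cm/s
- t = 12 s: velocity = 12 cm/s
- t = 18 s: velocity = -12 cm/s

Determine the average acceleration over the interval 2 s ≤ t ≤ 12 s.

1.4 cm/s²

Average acceleration = Δv/Δt = (12 − -2)/(12 − 2) = 1.4 cm/s².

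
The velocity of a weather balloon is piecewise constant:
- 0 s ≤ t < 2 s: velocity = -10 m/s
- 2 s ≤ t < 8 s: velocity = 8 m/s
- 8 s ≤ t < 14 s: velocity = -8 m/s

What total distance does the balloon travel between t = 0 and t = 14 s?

116 m

Total distance travelled is ∫|v| dt — sum the magnitudes of each area piece.
0–2 s: |-10| × 2 = 20 m
2–8 s: |8| × 6 = 48 m
8–14 s: |-8| × 6 = 48 m
Total distance = 116 m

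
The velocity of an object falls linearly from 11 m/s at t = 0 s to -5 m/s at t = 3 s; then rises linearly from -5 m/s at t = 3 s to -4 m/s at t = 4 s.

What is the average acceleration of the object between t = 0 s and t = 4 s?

-3.75 m/s²

Average acceleration = Δv/Δt = (-4 − 11)/(4 − 0) = -3.75 m/s².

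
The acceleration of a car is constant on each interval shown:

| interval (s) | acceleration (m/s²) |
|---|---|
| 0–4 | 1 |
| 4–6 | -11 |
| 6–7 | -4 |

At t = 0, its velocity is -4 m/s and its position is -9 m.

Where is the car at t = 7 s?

-63 m

On each constant-a segment, Δv = aΔt and Δx = v₀Δt + ½aΔt²; chain segment to segment.
0–4 s: v starts -4 m/s; Δx = -4·4 + ½·1·4² = -8 m; v ends 0 m/s.
4–6 s: v starts 0 m/s; Δx = 0·2 + ½·-11·2² = -22 m; v ends -22 m/s.
6–7 s: v starts -22 m/s; Δx = -22·1 + ½·-4·1² = -24 m; v ends -26 m/s.
x(7) = -9 + Σ Δx = -63 m.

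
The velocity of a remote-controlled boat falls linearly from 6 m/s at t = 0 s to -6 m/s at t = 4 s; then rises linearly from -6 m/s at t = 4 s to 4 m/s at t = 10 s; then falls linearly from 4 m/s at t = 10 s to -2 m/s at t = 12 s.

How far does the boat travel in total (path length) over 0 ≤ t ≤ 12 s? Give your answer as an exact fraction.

464/15 m

Total distance travelled is ∫|v| dt — sum the magnitudes of each area piece.
0–4 s: v = 0 at t = 2 s; triangle areas 6 + 6 = 12 m
4–10 s: v = 0 at t = 7.6 s; triangle areas 10.8 + 4.8 = 15.6 m
10–12 s: v = 0 at t = 34/3 s; triangle areas 8/3 + 2/3 = 10/3 m
Total distance = 464/15 m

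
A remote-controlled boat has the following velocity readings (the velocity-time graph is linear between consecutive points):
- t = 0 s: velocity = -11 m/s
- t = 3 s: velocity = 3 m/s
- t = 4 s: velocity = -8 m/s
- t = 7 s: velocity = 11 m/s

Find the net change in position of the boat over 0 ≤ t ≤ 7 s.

-10 m

Net displacement equals the area under the velocity-time graph (areas below the axis count negative).
0–3 s: ½(-11 + 3)(3) = -12 m
3–4 s: ½(3 + -8)(1) = -2.5 m
4–7 s: ½(-8 + 11)(3) = 4.5 m
Net displacement = -10 m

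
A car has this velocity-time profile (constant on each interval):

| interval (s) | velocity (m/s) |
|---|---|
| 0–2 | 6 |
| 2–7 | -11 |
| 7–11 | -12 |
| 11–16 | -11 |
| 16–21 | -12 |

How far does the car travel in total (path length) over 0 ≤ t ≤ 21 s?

230 m

Distance (not displacement) is the total path length: add the absolute areas under v-t.
0–2 s: |6| × 2 = 12 m
2–7 s: |-11| × 5 = 55 m
7–11 s: |-12| × 4 = 48 m
11–16 s: |-11| × 5 = 55 m
16–21 s: |-12| × 5 = 60 m
Total distance = 230 m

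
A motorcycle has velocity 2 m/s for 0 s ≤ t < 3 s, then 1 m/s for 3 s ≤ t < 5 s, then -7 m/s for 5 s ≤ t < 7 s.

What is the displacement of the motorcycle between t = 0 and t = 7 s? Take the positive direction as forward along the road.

Net displacement equals the area under the velocity-time graph (areas below the axis count negative).
0–3 s: 2 × 3 = 6 m
3–5 s: 1 × 2 = 2 m
5–7 s: -7 × 2 = -14 m
Net displacement = -6 m

-6 m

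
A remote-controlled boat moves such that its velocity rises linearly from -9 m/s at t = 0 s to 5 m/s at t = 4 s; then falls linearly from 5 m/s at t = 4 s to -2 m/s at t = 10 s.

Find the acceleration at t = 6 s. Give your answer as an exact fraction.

-7/6 m/s²

Acceleration is the slope of the v-t graph on 4–10 s: (-2 − 5)/(10 − 4) = -7/6 m/s².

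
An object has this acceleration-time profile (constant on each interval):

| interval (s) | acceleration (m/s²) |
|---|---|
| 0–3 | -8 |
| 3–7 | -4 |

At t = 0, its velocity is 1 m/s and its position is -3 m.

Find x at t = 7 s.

-160 m

On each constant-a segment, Δv = aΔt and Δx = v₀Δt + ½aΔt²; chain segment to segment.
0–3 s: v starts 1 m/s; Δx = 1·3 + ½·-8·3² = -33 m; v ends -23 m/s.
3–7 s: v starts -23 m/s; Δx = -23·4 + ½·-4·4² = -124 m; v ends -39 m/s.
x(7) = -3 + Σ Δx = -160 m.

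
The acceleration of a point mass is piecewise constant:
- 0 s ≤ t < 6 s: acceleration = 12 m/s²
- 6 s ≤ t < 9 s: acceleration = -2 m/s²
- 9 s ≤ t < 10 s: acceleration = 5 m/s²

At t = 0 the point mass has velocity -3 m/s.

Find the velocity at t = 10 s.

68 m/s

Δv equals the area under the a-t graph; then v = v₀ + Δv.
0–6 s: 12 × 6 = 72 m/s
6–9 s: -2 × 3 = -6 m/s
9–10 s: 5 × 1 = 5 m/s
Δv = 71 m/s, so v(10) = -3 + (71) = 68 m/s.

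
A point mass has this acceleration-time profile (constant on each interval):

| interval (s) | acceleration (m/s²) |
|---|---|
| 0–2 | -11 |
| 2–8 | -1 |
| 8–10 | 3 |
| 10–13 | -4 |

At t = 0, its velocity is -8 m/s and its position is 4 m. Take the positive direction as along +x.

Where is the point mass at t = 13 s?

On each constant-a segment, Δv = aΔt and Δx = v₀Δt + ½aΔt²; chain segment to segment.
0–2 s: v starts -8 m/s; Δx = -8·2 + ½·-11·2² = -38 m; v ends -30 m/s.
2–8 s: v starts -30 m/s; Δx = -30·6 + ½·-1·6² = -198 m; v ends -36 m/s.
8–10 s: v starts -36 m/s; Δx = -36·2 + ½·3·2² = -66 m; v ends -30 m/s.
10–13 s: v starts -30 m/s; Δx = -30·3 + ½·-4·3² = -108 m; v ends -42 m/s.
x(13) = 4 + Σ Δx = -406 m.

-406 m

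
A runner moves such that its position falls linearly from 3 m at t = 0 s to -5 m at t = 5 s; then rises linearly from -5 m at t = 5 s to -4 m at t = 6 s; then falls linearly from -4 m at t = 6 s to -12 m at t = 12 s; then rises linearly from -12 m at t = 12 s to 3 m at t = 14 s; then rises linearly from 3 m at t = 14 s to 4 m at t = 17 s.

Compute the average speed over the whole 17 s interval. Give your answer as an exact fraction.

Average speed = (total path length)/(elapsed time); on a piecewise-linear x-t graph the path length is Σ|Δx|.
0–5 s: |Δx| = |-5 − 3| = 8 m
5–6 s: |Δx| = |-4 − -5| = 1 m
6–12 s: |Δx| = |-12 − -4| = 8 m
12–14 s: |Δx| = |3 − -12| = 15 m
14–17 s: |Δx| = |4 − 3| = 1 m
Total path = 33 m; average speed = 33/17 = 33/17 m/s.

33/17 m/s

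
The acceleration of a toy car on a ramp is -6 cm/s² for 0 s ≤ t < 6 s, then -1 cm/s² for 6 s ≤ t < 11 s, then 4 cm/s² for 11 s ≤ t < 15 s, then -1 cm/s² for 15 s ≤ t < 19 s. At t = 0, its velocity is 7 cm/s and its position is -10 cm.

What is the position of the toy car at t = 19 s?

On each constant-a segment, Δv = aΔt and Δx = v₀Δt + ½aΔt²; chain segment to segment.
0–6 s: v starts 7 cm/s; Δx = 7·6 + ½·-6·6² = -66 cm; v ends -29 cm/s.
6–11 s: v starts -29 cm/s; Δx = -29·5 + ½·-1·5² = -157.5 cm; v ends -34 cm/s.
11–15 s: v starts -34 cm/s; Δx = -34·4 + ½·4·4² = -104 cm; v ends -18 cm/s.
15–19 s: v starts -18 cm/s; Δx = -18·4 + ½·-1·4² = -80 cm; v ends -22 cm/s.
x(19) = -10 + Σ Δx = -417.5 cm.

-417.5 cm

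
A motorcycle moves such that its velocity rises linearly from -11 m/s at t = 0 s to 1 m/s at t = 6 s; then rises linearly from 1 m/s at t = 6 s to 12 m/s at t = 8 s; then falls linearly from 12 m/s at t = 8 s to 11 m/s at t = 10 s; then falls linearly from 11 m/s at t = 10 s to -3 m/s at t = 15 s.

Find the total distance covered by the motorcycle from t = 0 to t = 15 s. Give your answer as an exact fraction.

628/7 m

Distance (not displacement) is the total path length: add the absolute areas under v-t.
0–6 s: v = 0 at t = 5.5 s; triangle areas 30.25 + 0.25 = 30.5 m
6–8 s: |½(1 + 12)(2)| = 13 m
8–10 s: |½(12 + 11)(2)| = 23 m
10–15 s: v = 0 at t = 195/14 s; triangle areas 605/28 + 45/28 = 325/14 m
Total distance = 628/7 m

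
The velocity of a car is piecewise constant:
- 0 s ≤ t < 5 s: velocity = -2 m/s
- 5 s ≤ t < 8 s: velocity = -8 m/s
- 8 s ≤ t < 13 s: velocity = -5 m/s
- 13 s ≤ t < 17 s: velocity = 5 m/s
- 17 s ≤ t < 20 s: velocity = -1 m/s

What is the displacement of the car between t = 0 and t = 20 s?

-42 m

Net displacement equals the area under the velocity-time graph (areas below the axis count negative).
0–5 s: -2 × 5 = -10 m
5–8 s: -8 × 3 = -24 m
8–13 s: -5 × 5 = -25 m
13–17 s: 5 × 4 = 20 m
17–20 s: -1 × 3 = -3 m
Net displacement = -42 m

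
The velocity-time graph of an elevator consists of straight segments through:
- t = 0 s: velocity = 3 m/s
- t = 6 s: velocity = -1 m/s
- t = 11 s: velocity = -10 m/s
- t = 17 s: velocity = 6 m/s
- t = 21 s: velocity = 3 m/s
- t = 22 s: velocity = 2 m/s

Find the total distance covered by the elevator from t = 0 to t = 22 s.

Distance (not displacement) is the total path length: add the absolute areas under v-t.
0–6 s: v = 0 at t = 4.5 s; triangle areas 6.75 + 0.75 = 7.5 m
6–11 s: |½(-1 + -10)(5)| = 27.5 m
11–17 s: v = 0 at t = 14.75 s; triangle areas 18.75 + 6.75 = 25.5 m
17–21 s: |½(6 + 3)(4)| = 18 m
21–22 s: |½(3 + 2)(1)| = 2.5 m
Total distance = 81 m

81 m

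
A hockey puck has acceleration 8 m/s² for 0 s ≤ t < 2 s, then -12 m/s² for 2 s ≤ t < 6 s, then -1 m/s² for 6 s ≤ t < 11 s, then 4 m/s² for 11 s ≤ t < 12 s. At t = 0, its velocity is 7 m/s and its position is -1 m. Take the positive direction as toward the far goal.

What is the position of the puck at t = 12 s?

On each constant-a segment, Δv = aΔt and Δx = v₀Δt + ½aΔt²; chain segment to segment.
0–2 s: v starts 7 m/s; Δx = 7·2 + ½·8·2² = 30 m; v ends 23 m/s.
2–6 s: v starts 23 m/s; Δx = 23·4 + ½·-12·4² = -4 m; v ends -25 m/s.
6–11 s: v starts -25 m/s; Δx = -25·5 + ½·-1·5² = -137.5 m; v ends -30 m/s.
11–12 s: v starts -30 m/s; Δx = -30·1 + ½·4·1² = -28 m; v ends -26 m/s.
x(12) = -1 + Σ Δx = -140.5 m.

-140.5 m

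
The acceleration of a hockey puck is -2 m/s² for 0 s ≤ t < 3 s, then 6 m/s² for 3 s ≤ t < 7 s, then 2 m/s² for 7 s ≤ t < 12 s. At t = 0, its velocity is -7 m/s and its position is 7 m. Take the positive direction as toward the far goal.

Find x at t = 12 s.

On each constant-a segment, Δv = aΔt and Δx = v₀Δt + ½aΔt²; chain segment to segment.
0–3 s: v starts -7 m/s; Δx = -7·3 + ½·-2·3² = -30 m; v ends -13 m/s.
3–7 s: v starts -13 m/s; Δx = -13·4 + ½·6·4² = -4 m; v ends 11 m/s.
7–12 s: v starts 11 m/s; Δx = 11·5 + ½·2·5² = 80 m; v ends 21 m/s.
x(12) = 7 + Σ Δx = 53 m.

53 m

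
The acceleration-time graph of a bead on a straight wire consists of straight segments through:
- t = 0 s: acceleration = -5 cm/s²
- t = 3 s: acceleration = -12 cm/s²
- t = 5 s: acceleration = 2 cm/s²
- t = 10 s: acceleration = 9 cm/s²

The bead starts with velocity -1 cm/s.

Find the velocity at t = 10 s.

-9 cm/s

Δv equals the area under the a-t graph; then v = v₀ + Δv.
0–3 s: ½(-5 + -12)(3) = -25.5 cm/s
3–5 s: ½(-12 + 2)(2) = -10 cm/s
5–10 s: ½(2 + 9)(5) = 27.5 cm/s
Δv = -8 cm/s, so v(10) = -1 + (-8) = -9 cm/s.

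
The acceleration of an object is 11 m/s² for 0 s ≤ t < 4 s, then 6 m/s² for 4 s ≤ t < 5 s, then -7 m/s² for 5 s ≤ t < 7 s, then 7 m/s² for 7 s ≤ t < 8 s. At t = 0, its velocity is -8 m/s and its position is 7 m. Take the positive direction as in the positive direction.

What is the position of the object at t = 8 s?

On each constant-a segment, Δv = aΔt and Δx = v₀Δt + ½aΔt²; chain segment to segment.
0–4 s: v starts -8 m/s; Δx = -8·4 + ½·11·4² = 56 m; v ends 36 m/s.
4–5 s: v starts 36 m/s; Δx = 36·1 + ½·6·1² = 39 m; v ends 42 m/s.
5–7 s: v starts 42 m/s; Δx = 42·2 + ½·-7·2² = 70 m; v ends 28 m/s.
7–8 s: v starts 28 m/s; Δx = 28·1 + ½·7·1² = 31.5 m; v ends 35 m/s.
x(8) = 7 + Σ Δx = 203.5 m.

203.5 m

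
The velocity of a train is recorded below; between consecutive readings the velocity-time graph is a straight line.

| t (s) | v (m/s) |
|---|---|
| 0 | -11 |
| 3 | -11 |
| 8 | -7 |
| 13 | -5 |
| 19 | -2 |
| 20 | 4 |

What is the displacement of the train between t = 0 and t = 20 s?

Net displacement equals the area under the velocity-time graph (areas below the axis count negative).
0–3 s: -11 × 3 = -33 m
3–8 s: ½(-11 + -7)(5) = -45 m
8–13 s: ½(-7 + -5)(5) = -30 m
13–19 s: ½(-5 + -2)(6) = -21 m
19–20 s: ½(-2 + 4)(1) = 1 m
Net displacement = -128 m

-128 m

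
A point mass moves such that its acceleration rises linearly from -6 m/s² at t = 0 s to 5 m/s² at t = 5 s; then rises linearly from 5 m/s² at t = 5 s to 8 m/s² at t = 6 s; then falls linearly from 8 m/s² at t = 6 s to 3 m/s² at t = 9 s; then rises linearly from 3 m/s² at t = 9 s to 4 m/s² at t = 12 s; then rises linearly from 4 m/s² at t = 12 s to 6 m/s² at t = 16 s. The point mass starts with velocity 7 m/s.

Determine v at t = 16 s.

58 m/s

Δv equals the area under the a-t graph; then v = v₀ + Δv.
0–5 s: ½(-6 + 5)(5) = -2.5 m/s
5–6 s: ½(5 + 8)(1) = 6.5 m/s
6–9 s: ½(8 + 3)(3) = 16.5 m/s
9–12 s: ½(3 + 4)(3) = 10.5 m/s
12–16 s: ½(4 + 6)(4) = 20 m/s
Δv = 51 m/s, so v(16) = 7 + (51) = 58 m/s.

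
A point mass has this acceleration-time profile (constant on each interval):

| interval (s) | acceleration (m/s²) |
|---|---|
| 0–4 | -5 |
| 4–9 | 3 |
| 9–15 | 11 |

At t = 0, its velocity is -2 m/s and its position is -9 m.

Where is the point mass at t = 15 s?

On each constant-a segment, Δv = aΔt and Δx = v₀Δt + ½aΔt²; chain segment to segment.
0–4 s: v starts -2 m/s; Δx = -2·4 + ½·-5·4² = -48 m; v ends -22 m/s.
4–9 s: v starts -22 m/s; Δx = -22·5 + ½·3·5² = -72.5 m; v ends -7 m/s.
9–15 s: v starts -7 m/s; Δx = -7·6 + ½·11·6² = 156 m; v ends 59 m/s.
x(15) = -9 + Σ Δx = 26.5 m.

26.5 m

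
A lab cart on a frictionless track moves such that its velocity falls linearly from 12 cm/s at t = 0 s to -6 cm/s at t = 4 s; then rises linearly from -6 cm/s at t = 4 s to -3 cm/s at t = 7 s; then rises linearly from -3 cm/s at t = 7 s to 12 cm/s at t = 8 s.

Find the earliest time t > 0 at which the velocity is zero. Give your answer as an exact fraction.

v changes sign on 0–4 s (from 12 to -6); the graph is linear there, so v = 0 at t = 0 + (-12)·(4 − 0)/(-6 − 12) = 8/3 s.

t = 8/3 s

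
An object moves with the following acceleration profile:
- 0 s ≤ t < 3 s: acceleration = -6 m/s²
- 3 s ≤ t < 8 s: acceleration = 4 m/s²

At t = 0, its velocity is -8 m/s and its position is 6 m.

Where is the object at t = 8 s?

-125 m

On each constant-a segment, Δv = aΔt and Δx = v₀Δt + ½aΔt²; chain segment to segment.
0–3 s: v starts -8 m/s; Δx = -8·3 + ½·-6·3² = -51 m; v ends -26 m/s.
3–8 s: v starts -26 m/s; Δx = -26·5 + ½·4·5² = -80 m; v ends -6 m/s.
x(8) = 6 + Σ Δx = -125 m.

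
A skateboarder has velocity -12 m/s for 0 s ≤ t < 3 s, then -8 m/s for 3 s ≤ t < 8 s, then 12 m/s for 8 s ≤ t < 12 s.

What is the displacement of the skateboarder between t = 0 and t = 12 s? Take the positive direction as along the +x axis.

Displacement is the signed area under the v-t curve.
0–3 s: -12 × 3 = -36 m
3–8 s: -8 × 5 = -40 m
8–12 s: 12 × 4 = 48 m
Net displacement = -28 m

-28 m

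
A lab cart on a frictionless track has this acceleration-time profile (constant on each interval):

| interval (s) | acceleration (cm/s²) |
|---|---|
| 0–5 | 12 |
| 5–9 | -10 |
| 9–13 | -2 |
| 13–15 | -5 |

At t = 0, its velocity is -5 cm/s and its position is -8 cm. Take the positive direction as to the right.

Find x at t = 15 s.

On each constant-a segment, Δv = aΔt and Δx = v₀Δt + ½aΔt²; chain segment to segment.
0–5 s: v starts -5 cm/s; Δx = -5·5 + ½·12·5² = 125 cm; v ends 55 cm/s.
5–9 s: v starts 55 cm/s; Δx = 55·4 + ½·-10·4² = 140 cm; v ends 15 cm/s.
9–13 s: v starts 15 cm/s; Δx = 15·4 + ½·-2·4² = 44 cm; v ends 7 cm/s.
13–15 s: v starts 7 cm/s; Δx = 7·2 + ½·-5·2² = 4 cm; v ends -3 cm/s.
x(15) = -8 + Σ Δx = 305 cm.

305 cm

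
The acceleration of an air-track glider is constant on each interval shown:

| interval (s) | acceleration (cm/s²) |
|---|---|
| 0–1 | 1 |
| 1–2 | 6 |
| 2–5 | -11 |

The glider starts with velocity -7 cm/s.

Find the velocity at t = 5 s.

Δv equals the area under the a-t graph; then v = v₀ + Δv.
0–1 s: 1 × 1 = 1 cm/s
1–2 s: 6 × 1 = 6 cm/s
2–5 s: -11 × 3 = -33 cm/s
Δv = -26 cm/s, so v(5) = -7 + (-26) = -33 cm/s.

-33 cm/s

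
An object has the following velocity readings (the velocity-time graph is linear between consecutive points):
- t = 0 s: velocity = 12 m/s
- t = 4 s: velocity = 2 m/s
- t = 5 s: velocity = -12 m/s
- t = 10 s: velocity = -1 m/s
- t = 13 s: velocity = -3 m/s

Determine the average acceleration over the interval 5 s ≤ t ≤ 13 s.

Average acceleration = Δv/Δt = (-3 − -12)/(13 − 5) = 1.125 m/s².

1.125 m/s²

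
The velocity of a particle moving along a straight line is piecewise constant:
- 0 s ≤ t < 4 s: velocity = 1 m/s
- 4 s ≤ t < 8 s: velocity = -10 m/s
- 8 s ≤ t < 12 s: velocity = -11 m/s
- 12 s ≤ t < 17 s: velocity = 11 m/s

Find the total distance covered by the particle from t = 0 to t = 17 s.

143 m

Total distance travelled is ∫|v| dt — sum the magnitudes of each area piece.
0–4 s: |1| × 4 = 4 m
4–8 s: |-10| × 4 = 40 m
8–12 s: |-11| × 4 = 44 m
12–17 s: |11| × 5 = 55 m
Total distance = 143 m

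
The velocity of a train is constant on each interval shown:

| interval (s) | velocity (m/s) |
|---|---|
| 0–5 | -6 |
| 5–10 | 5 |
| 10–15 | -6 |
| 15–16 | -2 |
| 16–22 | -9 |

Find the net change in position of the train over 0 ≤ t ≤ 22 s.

-91 m

Displacement is the signed area under the v-t curve.
0–5 s: -6 × 5 = -30 m
5–10 s: 5 × 5 = 25 m
10–15 s: -6 × 5 = -30 m
15–16 s: -2 × 1 = -2 m
16–22 s: -9 × 6 = -54 m
Net displacement = -91 m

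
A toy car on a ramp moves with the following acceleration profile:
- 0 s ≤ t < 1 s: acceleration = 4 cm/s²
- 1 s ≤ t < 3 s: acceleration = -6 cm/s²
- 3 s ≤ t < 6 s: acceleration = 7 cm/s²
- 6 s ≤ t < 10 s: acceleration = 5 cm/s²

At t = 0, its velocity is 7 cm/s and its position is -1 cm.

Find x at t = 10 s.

166.5 cm

On each constant-a segment, Δv = aΔt and Δx = v₀Δt + ½aΔt²; chain segment to segment.
0–1 s: v starts 7 cm/s; Δx = 7·1 + ½·4·1² = 9 cm; v ends 11 cm/s.
1–3 s: v starts 11 cm/s; Δx = 11·2 + ½·-6·2² = 10 cm; v ends -1 cm/s.
3–6 s: v starts -1 cm/s; Δx = -1·3 + ½·7·3² = 28.5 cm; v ends 20 cm/s.
6–10 s: v starts 20 cm/s; Δx = 20·4 + ½·5·4² = 120 cm; v ends 40 cm/s.
x(10) = -1 + Σ Δx = 166.5 cm.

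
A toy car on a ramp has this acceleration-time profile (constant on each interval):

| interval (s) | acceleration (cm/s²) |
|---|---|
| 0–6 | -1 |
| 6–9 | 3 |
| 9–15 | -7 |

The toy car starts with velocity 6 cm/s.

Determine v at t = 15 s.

Δv equals the area under the a-t graph; then v = v₀ + Δv.
0–6 s: -1 × 6 = -6 cm/s
6–9 s: 3 × 3 = 9 cm/s
9–15 s: -7 × 6 = -42 cm/s
Δv = -39 cm/s, so v(15) = 6 + (-39) = -33 cm/s.

-33 cm/s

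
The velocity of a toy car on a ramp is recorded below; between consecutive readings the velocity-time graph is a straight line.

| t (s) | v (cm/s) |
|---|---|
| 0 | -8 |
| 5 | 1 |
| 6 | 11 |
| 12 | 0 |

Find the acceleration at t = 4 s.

Acceleration is the slope of the v-t graph on 0–5 s: (1 − -8)/(5 − 0) = 1.8 cm/s².

1.8 cm/s²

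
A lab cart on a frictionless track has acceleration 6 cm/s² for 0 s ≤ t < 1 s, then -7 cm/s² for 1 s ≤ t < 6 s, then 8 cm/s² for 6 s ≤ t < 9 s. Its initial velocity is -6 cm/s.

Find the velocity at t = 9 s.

-11 cm/s

Δv equals the area under the a-t graph; then v = v₀ + Δv.
0–1 s: 6 × 1 = 6 cm/s
1–6 s: -7 × 5 = -35 cm/s
6–9 s: 8 × 3 = 24 cm/s
Δv = -5 cm/s, so v(9) = -6 + (-5) = -11 cm/s.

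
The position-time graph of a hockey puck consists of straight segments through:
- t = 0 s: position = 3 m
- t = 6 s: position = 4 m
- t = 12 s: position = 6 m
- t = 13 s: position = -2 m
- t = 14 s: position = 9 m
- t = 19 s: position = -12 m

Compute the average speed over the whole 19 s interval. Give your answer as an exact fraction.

43/19 m/s

Average speed = (total path length)/(elapsed time); on a piecewise-linear x-t graph the path length is Σ|Δx|.
0–6 s: |Δx| = |4 − 3| = 1 m
6–12 s: |Δx| = |6 − 4| = 2 m
12–13 s: |Δx| = |-2 − 6| = 8 m
13–14 s: |Δx| = |9 − -2| = 11 m
14–19 s: |Δx| = |-12 − 9| = 21 m
Total path = 43 m; average speed = 43/19 = 43/19 m/s.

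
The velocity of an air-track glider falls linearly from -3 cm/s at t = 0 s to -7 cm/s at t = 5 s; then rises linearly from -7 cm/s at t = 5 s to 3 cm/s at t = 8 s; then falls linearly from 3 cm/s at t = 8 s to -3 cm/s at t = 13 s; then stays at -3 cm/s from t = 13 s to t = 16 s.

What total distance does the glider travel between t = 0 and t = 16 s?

Total distance travelled is ∫|v| dt — sum the magnitudes of each area piece.
0–5 s: |½(-3 + -7)(5)| = 25 cm
5–8 s: v = 0 at t = 7.1 s; triangle areas 7.35 + 1.35 = 8.7 cm
8–13 s: v = 0 at t = 10.5 s; triangle areas 3.75 + 3.75 = 7.5 cm
13–16 s: |-3| × 3 = 9 cm
Total distance = 50.2 cm

50.2 cm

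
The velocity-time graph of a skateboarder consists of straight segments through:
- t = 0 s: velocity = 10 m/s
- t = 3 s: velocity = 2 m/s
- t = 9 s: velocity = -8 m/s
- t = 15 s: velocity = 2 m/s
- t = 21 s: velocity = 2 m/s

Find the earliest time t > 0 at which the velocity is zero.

t = 4.2 s

v changes sign on 3–9 s (from 2 to -8); the graph is linear there, so v = 0 at t = 3 + (-2)·(9 − 3)/(-8 − 2) = 4.2 s.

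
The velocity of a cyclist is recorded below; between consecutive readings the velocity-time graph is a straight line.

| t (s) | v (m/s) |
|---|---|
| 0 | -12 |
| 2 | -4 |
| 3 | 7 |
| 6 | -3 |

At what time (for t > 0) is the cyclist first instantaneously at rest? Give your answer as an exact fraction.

v changes sign on 2–3 s (from -4 to 7); the graph is linear there, so v = 0 at t = 2 + (4)·(3 − 2)/(7 − -4) = 26/11 s.

t = 26/11 s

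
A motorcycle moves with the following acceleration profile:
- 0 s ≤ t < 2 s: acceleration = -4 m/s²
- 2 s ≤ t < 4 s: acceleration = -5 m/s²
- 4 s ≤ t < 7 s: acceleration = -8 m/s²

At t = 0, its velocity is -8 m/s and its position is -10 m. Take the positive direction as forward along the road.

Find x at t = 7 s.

-190 m

On each constant-a segment, Δv = aΔt and Δx = v₀Δt + ½aΔt²; chain segment to segment.
0–2 s: v starts -8 m/s; Δx = -8·2 + ½·-4·2² = -24 m; v ends -16 m/s.
2–4 s: v starts -16 m/s; Δx = -16·2 + ½·-5·2² = -42 m; v ends -26 m/s.
4–7 s: v starts -26 m/s; Δx = -26·3 + ½·-8·3² = -114 m; v ends -50 m/s.
x(7) = -10 + Σ Δx = -190 m.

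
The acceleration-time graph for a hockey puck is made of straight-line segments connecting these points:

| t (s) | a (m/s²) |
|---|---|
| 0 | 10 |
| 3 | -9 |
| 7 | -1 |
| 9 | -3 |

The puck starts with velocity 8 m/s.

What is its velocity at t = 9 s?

-14.5 m/s

Δv equals the area under the a-t graph; then v = v₀ + Δv.
0–3 s: ½(10 + -9)(3) = 1.5 m/s
3–7 s: ½(-9 + -1)(4) = -20 m/s
7–9 s: ½(-1 + -3)(2) = -4 m/s
Δv = -22.5 m/s, so v(9) = 8 + (-22.5) = -14.5 m/s.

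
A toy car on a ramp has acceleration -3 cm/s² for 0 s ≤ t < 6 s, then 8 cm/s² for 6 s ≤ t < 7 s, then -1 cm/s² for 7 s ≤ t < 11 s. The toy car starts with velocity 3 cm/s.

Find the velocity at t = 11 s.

Δv equals the area under the a-t graph; then v = v₀ + Δv.
0–6 s: -3 × 6 = -18 cm/s
6–7 s: 8 × 1 = 8 cm/s
7–11 s: -1 × 4 = -4 cm/s
Δv = -14 cm/s, so v(11) = 3 + (-14) = -11 cm/s.

-11 cm/s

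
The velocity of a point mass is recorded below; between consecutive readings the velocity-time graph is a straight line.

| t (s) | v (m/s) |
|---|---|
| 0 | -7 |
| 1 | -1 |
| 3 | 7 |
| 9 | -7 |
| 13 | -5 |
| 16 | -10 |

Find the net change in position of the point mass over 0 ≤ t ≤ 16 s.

-44.5 m

Displacement is the signed area under the v-t curve.
0–1 s: ½(-7 + -1)(1) = -4 m
1–3 s: ½(-1 + 7)(2) = 6 m
3–9 s: ½(7 + -7)(6) = 0 m
9–13 s: ½(-7 + -5)(4) = -24 m
13–16 s: ½(-5 + -10)(3) = -22.5 m
Net displacement = -44.5 m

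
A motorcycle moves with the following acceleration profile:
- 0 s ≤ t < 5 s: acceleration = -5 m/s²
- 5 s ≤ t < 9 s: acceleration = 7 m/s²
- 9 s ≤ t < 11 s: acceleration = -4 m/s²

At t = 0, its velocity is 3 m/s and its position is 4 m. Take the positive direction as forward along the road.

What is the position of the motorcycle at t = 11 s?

On each constant-a segment, Δv = aΔt and Δx = v₀Δt + ½aΔt²; chain segment to segment.
0–5 s: v starts 3 m/s; Δx = 3·5 + ½·-5·5² = -47.5 m; v ends -22 m/s.
5–9 s: v starts -22 m/s; Δx = -22·4 + ½·7·4² = -32 m; v ends 6 m/s.
9–11 s: v starts 6 m/s; Δx = 6·2 + ½·-4·2² = 4 m; v ends -2 m/s.
x(11) = 4 + Σ Δx = -71.5 m.

-71.5 m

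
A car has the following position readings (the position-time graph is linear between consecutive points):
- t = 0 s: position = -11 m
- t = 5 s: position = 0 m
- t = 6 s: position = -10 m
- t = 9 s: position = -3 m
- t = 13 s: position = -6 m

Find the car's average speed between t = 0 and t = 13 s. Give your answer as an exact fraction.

31/13 m/s

Average speed = (total path length)/(elapsed time); on a piecewise-linear x-t graph the path length is Σ|Δx|.
0–5 s: |Δx| = |0 − -11| = 11 m
5–6 s: |Δx| = |-10 − 0| = 10 m
6–9 s: |Δx| = |-3 − -10| = 7 m
9–13 s: |Δx| = |-6 − -3| = 3 m
Total path = 31 m; average speed = 31/13 = 31/13 m/s.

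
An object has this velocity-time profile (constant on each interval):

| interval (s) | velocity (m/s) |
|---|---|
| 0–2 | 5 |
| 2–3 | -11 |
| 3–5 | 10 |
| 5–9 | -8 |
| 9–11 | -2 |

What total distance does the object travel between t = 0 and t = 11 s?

77 m

Total distance travelled is ∫|v| dt — sum the magnitudes of each area piece.
0–2 s: |5| × 2 = 10 m
2–3 s: |-11| × 1 = 11 m
3–5 s: |10| × 2 = 20 m
5–9 s: |-8| × 4 = 32 m
9–11 s: |-2| × 2 = 4 m
Total distance = 77 m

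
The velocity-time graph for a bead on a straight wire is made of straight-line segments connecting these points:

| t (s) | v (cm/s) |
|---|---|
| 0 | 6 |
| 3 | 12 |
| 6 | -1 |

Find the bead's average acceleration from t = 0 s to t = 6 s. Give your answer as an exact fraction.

Average acceleration = Δv/Δt = (-1 − 6)/(6 − 0) = -7/6 cm/s².

-7/6 cm/s²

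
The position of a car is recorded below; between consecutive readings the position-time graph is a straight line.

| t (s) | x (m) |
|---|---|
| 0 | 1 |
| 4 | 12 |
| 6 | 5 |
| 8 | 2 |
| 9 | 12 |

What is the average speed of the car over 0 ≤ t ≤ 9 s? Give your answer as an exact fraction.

Average speed = (total path length)/(elapsed time); on a piecewise-linear x-t graph the path length is Σ|Δx|.
0–4 s: |Δx| = |12 − 1| = 11 m
4–6 s: |Δx| = |5 − 12| = 7 m
6–8 s: |Δx| = |2 − 5| = 3 m
8–9 s: |Δx| = |12 − 2| = 10 m
Total path = 31 m; average speed = 31/9 = 31/9 m/s.

31/9 m/s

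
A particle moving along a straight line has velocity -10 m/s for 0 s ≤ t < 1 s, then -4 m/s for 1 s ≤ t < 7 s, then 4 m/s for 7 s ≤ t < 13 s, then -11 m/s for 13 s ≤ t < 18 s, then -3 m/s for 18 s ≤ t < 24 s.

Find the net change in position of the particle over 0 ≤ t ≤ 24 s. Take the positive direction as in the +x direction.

-83 m

Displacement is the signed area under the v-t curve.
0–1 s: -10 × 1 = -10 m
1–7 s: -4 × 6 = -24 m
7–13 s: 4 × 6 = 24 m
13–18 s: -11 × 5 = -55 m
18–24 s: -3 × 6 = -18 m
Net displacement = -83 m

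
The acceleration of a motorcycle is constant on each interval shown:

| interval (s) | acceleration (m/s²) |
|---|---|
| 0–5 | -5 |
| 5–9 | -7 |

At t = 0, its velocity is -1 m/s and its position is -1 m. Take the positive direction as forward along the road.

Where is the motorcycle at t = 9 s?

-228.5 m

On each constant-a segment, Δv = aΔt and Δx = v₀Δt + ½aΔt²; chain segment to segment.
0–5 s: v starts -1 m/s; Δx = -1·5 + ½·-5·5² = -67.5 m; v ends -26 m/s.
5–9 s: v starts -26 m/s; Δx = -26·4 + ½·-7·4² = -160 m; v ends -54 m/s.
x(9) = -1 + Σ Δx = -228.5 m.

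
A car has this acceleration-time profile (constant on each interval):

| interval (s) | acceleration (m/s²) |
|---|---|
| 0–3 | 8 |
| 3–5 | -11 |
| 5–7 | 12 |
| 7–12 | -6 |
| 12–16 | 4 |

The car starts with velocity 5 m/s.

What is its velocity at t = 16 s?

17 m/s

Δv equals the area under the a-t graph; then v = v₀ + Δv.
0–3 s: 8 × 3 = 24 m/s
3–5 s: -11 × 2 = -22 m/s
5–7 s: 12 × 2 = 24 m/s
7–12 s: -6 × 5 = -30 m/s
12–16 s: 4 × 4 = 16 m/s
Δv = 12 m/s, so v(16) = 5 + (12) = 17 m/s.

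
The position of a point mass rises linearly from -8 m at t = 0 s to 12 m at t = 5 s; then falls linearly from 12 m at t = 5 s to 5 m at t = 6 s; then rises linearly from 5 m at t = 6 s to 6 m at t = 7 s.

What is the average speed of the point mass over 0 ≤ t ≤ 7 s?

4 m/s

Average speed = (total path length)/(elapsed time); on a piecewise-linear x-t graph the path length is Σ|Δx|.
0–5 s: |Δx| = |12 − -8| = 20 m
5–6 s: |Δx| = |5 − 12| = 7 m
6–7 s: |Δx| = |6 − 5| = 1 m
Total path = 28 m; average speed = 28/7 = 4 m/s.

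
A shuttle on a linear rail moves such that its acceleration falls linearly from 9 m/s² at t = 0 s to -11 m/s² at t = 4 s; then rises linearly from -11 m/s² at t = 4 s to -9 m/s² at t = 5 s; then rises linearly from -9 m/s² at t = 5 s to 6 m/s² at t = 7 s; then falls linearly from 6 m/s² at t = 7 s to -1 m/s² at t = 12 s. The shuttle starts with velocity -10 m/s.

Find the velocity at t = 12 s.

-14.5 m/s

Δv equals the area under the a-t graph; then v = v₀ + Δv.
0–4 s: ½(9 + -11)(4) = -4 m/s
4–5 s: ½(-11 + -9)(1) = -10 m/s
5–7 s: ½(-9 + 6)(2) = -3 m/s
7–12 s: ½(6 + -1)(5) = 12.5 m/s
Δv = -4.5 m/s, so v(12) = -10 + (-4.5) = -14.5 m/s.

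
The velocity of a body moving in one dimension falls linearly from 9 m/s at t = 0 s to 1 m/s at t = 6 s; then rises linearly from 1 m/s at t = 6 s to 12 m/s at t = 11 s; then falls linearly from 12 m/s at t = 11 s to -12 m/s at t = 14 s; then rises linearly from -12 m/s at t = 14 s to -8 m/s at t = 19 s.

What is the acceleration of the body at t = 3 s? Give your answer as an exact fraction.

Acceleration is the slope of the v-t graph on 0–6 s: (1 − 9)/(6 − 0) = -4/3 m/s².

-4/3 m/s²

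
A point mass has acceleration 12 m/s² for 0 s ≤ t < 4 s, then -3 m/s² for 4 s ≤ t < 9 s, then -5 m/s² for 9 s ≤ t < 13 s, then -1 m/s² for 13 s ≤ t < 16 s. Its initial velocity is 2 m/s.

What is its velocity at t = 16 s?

12 m/s

Δv equals the area under the a-t graph; then v = v₀ + Δv.
0–4 s: 12 × 4 = 48 m/s
4–9 s: -3 × 5 = -15 m/s
9–13 s: -5 × 4 = -20 m/s
13–16 s: -1 × 3 = -3 m/s
Δv = 10 m/s, so v(16) = 2 + (10) = 12 m/s.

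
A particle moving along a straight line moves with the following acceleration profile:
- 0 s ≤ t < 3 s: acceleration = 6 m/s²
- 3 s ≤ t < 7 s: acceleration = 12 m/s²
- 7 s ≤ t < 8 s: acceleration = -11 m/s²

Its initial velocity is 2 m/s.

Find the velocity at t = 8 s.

Δv equals the area under the a-t graph; then v = v₀ + Δv.
0–3 s: 6 × 3 = 18 m/s
3–7 s: 12 × 4 = 48 m/s
7–8 s: -11 × 1 = -11 m/s
Δv = 55 m/s, so v(8) = 2 + (55) = 57 m/s.

57 m/s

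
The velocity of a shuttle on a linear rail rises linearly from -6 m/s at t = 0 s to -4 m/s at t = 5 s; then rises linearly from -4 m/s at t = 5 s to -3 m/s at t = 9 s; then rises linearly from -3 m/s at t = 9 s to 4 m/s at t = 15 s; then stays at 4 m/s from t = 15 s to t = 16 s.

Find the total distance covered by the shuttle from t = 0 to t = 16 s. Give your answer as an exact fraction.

Total distance travelled is ∫|v| dt — sum the magnitudes of each area piece.
0–5 s: |½(-6 + -4)(5)| = 25 m
5–9 s: |½(-4 + -3)(4)| = 14 m
9–15 s: v = 0 at t = 81/7 s; triangle areas 27/7 + 48/7 = 75/7 m
15–16 s: |4| × 1 = 4 m
Total distance = 376/7 m

376/7 m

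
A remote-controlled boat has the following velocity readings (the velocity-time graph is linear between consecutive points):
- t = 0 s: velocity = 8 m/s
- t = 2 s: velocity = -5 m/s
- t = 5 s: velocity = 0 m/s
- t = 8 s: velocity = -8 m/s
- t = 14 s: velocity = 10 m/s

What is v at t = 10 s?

On 8–14 s the graph is linear from -8 to 10 m/s: v(10) = -8 + (10 − -8)·(10 − 8)/(14 − 8) = -2 m/s.

-2 m/s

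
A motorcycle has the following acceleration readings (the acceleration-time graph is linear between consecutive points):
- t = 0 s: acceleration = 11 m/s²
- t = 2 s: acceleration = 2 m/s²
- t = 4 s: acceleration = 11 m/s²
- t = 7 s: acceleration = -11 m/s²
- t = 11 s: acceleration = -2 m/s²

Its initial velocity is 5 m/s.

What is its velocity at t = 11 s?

5 m/s

Δv equals the area under the a-t graph; then v = v₀ + Δv.
0–2 s: ½(11 + 2)(2) = 13 m/s
2–4 s: ½(2 + 11)(2) = 13 m/s
4–7 s: ½(11 + -11)(3) = 0 m/s
7–11 s: ½(-11 + -2)(4) = -26 m/s
Δv = 0 m/s, so v(11) = 5 + (0) = 5 m/s.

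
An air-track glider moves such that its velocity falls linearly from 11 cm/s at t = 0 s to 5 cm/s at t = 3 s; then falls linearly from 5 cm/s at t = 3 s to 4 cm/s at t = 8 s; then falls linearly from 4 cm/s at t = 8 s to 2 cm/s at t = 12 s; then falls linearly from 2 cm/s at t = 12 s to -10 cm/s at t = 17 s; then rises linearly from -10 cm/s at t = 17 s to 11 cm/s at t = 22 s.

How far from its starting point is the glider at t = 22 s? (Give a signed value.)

41 cm

Net displacement equals the area under the velocity-time graph (areas below the axis count negative).
0–3 s: ½(11 + 5)(3) = 24 cm
3–8 s: ½(5 + 4)(5) = 22.5 cm
8–12 s: ½(4 + 2)(4) = 12 cm
12–17 s: ½(2 + -10)(5) = -20 cm
17–22 s: ½(-10 + 11)(5) = 2.5 cm
Net displacement = 41 cm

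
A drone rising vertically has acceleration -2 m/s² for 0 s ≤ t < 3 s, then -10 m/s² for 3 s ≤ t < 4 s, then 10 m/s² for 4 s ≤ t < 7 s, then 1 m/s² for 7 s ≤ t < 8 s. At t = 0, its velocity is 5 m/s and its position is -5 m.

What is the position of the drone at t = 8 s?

On each constant-a segment, Δv = aΔt and Δx = v₀Δt + ½aΔt²; chain segment to segment.
0–3 s: v starts 5 m/s; Δx = 5·3 + ½·-2·3² = 6 m; v ends -1 m/s.
3–4 s: v starts -1 m/s; Δx = -1·1 + ½·-10·1² = -6 m; v ends -11 m/s.
4–7 s: v starts -11 m/s; Δx = -11·3 + ½·10·3² = 12 m; v ends 19 m/s.
7–8 s: v starts 19 m/s; Δx = 19·1 + ½·1·1² = 19.5 m; v ends 20 m/s.
x(8) = -5 + Σ Δx = 26.5 m.

26.5 m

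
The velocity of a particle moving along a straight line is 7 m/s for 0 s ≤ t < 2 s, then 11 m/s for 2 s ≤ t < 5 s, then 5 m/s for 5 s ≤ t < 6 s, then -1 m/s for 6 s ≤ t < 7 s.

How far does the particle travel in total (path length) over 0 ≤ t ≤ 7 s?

Total distance travelled is ∫|v| dt — sum the magnitudes of each area piece.
0–2 s: |7| × 2 = 14 m
2–5 s: |11| × 3 = 33 m
5–6 s: |5| × 1 = 5 m
6–7 s: |-1| × 1 = 1 m
Total distance = 53 m

53 m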